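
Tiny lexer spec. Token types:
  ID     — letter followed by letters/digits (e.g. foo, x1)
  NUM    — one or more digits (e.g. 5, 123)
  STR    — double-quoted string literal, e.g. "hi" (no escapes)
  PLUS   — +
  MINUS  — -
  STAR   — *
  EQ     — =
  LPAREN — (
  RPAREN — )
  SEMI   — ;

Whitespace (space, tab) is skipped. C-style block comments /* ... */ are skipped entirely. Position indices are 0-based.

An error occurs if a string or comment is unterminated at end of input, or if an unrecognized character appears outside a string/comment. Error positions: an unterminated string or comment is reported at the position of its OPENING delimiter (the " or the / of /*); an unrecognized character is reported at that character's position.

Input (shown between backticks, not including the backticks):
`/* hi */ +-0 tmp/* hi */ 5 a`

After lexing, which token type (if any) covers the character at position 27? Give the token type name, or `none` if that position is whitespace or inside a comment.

pos=0: enter COMMENT mode (saw '/*')
exit COMMENT mode (now at pos=8)
pos=9: emit PLUS '+'
pos=10: emit MINUS '-'
pos=11: emit NUM '0' (now at pos=12)
pos=13: emit ID 'tmp' (now at pos=16)
pos=16: enter COMMENT mode (saw '/*')
exit COMMENT mode (now at pos=24)
pos=25: emit NUM '5' (now at pos=26)
pos=27: emit ID 'a' (now at pos=28)
DONE. 6 tokens: [PLUS, MINUS, NUM, ID, NUM, ID]
Position 27: char is 'a' -> ID

Answer: ID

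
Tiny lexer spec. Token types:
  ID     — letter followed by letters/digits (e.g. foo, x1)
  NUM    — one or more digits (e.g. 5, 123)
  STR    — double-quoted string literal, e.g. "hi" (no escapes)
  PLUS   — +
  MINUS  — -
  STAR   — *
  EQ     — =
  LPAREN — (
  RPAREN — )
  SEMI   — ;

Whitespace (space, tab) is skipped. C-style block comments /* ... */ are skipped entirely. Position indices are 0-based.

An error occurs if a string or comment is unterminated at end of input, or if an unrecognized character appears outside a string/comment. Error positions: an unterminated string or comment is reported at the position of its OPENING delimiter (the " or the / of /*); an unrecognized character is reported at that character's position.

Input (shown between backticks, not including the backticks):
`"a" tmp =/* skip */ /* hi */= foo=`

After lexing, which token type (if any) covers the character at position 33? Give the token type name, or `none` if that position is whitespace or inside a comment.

pos=0: enter STRING mode
pos=0: emit STR "a" (now at pos=3)
pos=4: emit ID 'tmp' (now at pos=7)
pos=8: emit EQ '='
pos=9: enter COMMENT mode (saw '/*')
exit COMMENT mode (now at pos=19)
pos=20: enter COMMENT mode (saw '/*')
exit COMMENT mode (now at pos=28)
pos=28: emit EQ '='
pos=30: emit ID 'foo' (now at pos=33)
pos=33: emit EQ '='
DONE. 6 tokens: [STR, ID, EQ, EQ, ID, EQ]
Position 33: char is '=' -> EQ

Answer: EQ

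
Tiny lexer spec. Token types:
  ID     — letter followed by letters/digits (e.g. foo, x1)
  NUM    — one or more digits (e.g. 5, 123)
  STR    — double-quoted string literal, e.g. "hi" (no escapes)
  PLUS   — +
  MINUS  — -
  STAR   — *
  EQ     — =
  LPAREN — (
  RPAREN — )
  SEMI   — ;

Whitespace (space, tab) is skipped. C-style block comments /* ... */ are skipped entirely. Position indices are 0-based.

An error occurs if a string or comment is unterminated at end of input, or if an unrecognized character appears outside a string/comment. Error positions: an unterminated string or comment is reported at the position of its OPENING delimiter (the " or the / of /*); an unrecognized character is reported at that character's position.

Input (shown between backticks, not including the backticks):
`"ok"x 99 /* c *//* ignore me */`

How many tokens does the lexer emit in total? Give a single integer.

pos=0: enter STRING mode
pos=0: emit STR "ok" (now at pos=4)
pos=4: emit ID 'x' (now at pos=5)
pos=6: emit NUM '99' (now at pos=8)
pos=9: enter COMMENT mode (saw '/*')
exit COMMENT mode (now at pos=16)
pos=16: enter COMMENT mode (saw '/*')
exit COMMENT mode (now at pos=31)
DONE. 3 tokens: [STR, ID, NUM]

Answer: 3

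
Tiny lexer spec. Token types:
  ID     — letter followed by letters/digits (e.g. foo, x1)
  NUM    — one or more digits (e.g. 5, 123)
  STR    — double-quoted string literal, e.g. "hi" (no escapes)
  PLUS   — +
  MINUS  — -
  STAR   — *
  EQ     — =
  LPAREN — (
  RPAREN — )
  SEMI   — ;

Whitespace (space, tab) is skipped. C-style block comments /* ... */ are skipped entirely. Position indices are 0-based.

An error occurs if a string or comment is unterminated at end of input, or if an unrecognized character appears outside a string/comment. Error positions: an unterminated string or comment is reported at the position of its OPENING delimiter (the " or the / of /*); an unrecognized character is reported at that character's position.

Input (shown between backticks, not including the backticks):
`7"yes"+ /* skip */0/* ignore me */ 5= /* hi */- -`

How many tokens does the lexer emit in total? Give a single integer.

Answer: 8

Derivation:
pos=0: emit NUM '7' (now at pos=1)
pos=1: enter STRING mode
pos=1: emit STR "yes" (now at pos=6)
pos=6: emit PLUS '+'
pos=8: enter COMMENT mode (saw '/*')
exit COMMENT mode (now at pos=18)
pos=18: emit NUM '0' (now at pos=19)
pos=19: enter COMMENT mode (saw '/*')
exit COMMENT mode (now at pos=34)
pos=35: emit NUM '5' (now at pos=36)
pos=36: emit EQ '='
pos=38: enter COMMENT mode (saw '/*')
exit COMMENT mode (now at pos=46)
pos=46: emit MINUS '-'
pos=48: emit MINUS '-'
DONE. 8 tokens: [NUM, STR, PLUS, NUM, NUM, EQ, MINUS, MINUS]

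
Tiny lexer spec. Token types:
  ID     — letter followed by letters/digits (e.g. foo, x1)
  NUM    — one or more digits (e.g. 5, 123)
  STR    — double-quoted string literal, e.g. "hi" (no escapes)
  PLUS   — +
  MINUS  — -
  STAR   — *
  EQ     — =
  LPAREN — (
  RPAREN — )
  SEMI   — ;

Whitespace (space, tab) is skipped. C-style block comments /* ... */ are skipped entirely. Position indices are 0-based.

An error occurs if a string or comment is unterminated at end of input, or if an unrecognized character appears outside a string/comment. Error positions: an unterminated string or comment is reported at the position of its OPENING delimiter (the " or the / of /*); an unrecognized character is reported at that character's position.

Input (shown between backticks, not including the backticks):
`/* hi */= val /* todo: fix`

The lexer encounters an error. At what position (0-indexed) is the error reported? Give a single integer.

Answer: 14

Derivation:
pos=0: enter COMMENT mode (saw '/*')
exit COMMENT mode (now at pos=8)
pos=8: emit EQ '='
pos=10: emit ID 'val' (now at pos=13)
pos=14: enter COMMENT mode (saw '/*')
pos=14: ERROR — unterminated comment (reached EOF)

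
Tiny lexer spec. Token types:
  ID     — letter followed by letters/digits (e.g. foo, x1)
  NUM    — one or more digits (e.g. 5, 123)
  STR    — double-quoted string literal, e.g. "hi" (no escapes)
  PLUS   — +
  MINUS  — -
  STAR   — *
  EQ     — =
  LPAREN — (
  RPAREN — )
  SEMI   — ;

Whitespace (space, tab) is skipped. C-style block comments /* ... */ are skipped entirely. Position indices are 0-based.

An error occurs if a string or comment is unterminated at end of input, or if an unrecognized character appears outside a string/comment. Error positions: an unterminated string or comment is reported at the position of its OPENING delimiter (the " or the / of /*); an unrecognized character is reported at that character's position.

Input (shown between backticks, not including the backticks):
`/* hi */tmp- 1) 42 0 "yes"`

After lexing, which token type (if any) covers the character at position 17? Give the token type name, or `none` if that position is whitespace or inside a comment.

pos=0: enter COMMENT mode (saw '/*')
exit COMMENT mode (now at pos=8)
pos=8: emit ID 'tmp' (now at pos=11)
pos=11: emit MINUS '-'
pos=13: emit NUM '1' (now at pos=14)
pos=14: emit RPAREN ')'
pos=16: emit NUM '42' (now at pos=18)
pos=19: emit NUM '0' (now at pos=20)
pos=21: enter STRING mode
pos=21: emit STR "yes" (now at pos=26)
DONE. 7 tokens: [ID, MINUS, NUM, RPAREN, NUM, NUM, STR]
Position 17: char is '2' -> NUM

Answer: NUM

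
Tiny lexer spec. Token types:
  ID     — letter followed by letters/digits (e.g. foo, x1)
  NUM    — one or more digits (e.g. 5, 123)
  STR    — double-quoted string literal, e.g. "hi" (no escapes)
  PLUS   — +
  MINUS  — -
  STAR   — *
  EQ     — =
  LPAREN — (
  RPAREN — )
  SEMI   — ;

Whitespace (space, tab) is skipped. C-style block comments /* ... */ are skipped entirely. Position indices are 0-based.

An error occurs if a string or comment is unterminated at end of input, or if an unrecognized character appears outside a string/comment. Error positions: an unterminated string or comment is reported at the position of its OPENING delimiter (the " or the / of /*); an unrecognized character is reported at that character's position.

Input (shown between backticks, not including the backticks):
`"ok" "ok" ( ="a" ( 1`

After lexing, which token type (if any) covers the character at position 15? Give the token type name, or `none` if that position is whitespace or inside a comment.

Answer: STR

Derivation:
pos=0: enter STRING mode
pos=0: emit STR "ok" (now at pos=4)
pos=5: enter STRING mode
pos=5: emit STR "ok" (now at pos=9)
pos=10: emit LPAREN '('
pos=12: emit EQ '='
pos=13: enter STRING mode
pos=13: emit STR "a" (now at pos=16)
pos=17: emit LPAREN '('
pos=19: emit NUM '1' (now at pos=20)
DONE. 7 tokens: [STR, STR, LPAREN, EQ, STR, LPAREN, NUM]
Position 15: char is '"' -> STR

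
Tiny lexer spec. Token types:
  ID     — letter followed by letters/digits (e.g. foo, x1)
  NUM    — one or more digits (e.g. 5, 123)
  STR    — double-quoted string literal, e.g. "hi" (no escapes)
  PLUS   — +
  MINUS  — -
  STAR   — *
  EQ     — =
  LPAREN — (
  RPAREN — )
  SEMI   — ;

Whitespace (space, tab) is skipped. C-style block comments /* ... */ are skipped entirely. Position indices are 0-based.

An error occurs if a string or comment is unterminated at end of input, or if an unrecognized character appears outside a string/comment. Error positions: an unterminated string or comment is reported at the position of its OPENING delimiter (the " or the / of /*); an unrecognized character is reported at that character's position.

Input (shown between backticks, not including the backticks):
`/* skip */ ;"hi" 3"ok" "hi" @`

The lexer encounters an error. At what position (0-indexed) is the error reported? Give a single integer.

Answer: 28

Derivation:
pos=0: enter COMMENT mode (saw '/*')
exit COMMENT mode (now at pos=10)
pos=11: emit SEMI ';'
pos=12: enter STRING mode
pos=12: emit STR "hi" (now at pos=16)
pos=17: emit NUM '3' (now at pos=18)
pos=18: enter STRING mode
pos=18: emit STR "ok" (now at pos=22)
pos=23: enter STRING mode
pos=23: emit STR "hi" (now at pos=27)
pos=28: ERROR — unrecognized char '@'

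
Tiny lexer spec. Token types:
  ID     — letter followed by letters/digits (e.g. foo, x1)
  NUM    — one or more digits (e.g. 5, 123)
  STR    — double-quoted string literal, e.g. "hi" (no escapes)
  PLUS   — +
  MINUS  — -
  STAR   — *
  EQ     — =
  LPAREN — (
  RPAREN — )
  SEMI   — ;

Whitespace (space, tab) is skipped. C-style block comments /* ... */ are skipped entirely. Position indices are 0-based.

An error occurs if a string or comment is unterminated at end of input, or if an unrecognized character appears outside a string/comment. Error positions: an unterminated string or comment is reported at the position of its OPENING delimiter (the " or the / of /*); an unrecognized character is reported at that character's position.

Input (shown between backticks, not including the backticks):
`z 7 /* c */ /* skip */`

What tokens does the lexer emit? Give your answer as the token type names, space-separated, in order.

pos=0: emit ID 'z' (now at pos=1)
pos=2: emit NUM '7' (now at pos=3)
pos=4: enter COMMENT mode (saw '/*')
exit COMMENT mode (now at pos=11)
pos=12: enter COMMENT mode (saw '/*')
exit COMMENT mode (now at pos=22)
DONE. 2 tokens: [ID, NUM]

Answer: ID NUM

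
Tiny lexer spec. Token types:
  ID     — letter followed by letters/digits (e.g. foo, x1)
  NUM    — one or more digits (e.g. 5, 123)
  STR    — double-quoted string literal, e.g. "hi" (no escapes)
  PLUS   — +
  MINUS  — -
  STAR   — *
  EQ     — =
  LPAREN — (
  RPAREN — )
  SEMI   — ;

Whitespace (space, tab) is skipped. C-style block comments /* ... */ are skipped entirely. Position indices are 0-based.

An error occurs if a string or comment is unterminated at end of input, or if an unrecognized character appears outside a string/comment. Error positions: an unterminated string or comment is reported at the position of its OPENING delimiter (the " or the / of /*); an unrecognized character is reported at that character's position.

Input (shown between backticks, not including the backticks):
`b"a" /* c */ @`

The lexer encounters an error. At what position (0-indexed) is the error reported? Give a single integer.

pos=0: emit ID 'b' (now at pos=1)
pos=1: enter STRING mode
pos=1: emit STR "a" (now at pos=4)
pos=5: enter COMMENT mode (saw '/*')
exit COMMENT mode (now at pos=12)
pos=13: ERROR — unrecognized char '@'

Answer: 13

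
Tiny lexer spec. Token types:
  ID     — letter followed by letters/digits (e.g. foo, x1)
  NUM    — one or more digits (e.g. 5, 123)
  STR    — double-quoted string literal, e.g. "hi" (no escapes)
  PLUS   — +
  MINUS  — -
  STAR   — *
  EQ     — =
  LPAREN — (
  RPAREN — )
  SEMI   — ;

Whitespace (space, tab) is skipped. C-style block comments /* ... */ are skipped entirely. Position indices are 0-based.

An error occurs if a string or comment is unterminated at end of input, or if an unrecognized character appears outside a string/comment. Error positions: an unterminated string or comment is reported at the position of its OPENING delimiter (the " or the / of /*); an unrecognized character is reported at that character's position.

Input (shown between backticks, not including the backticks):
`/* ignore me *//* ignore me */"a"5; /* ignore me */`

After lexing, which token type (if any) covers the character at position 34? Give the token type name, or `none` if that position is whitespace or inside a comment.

Answer: SEMI

Derivation:
pos=0: enter COMMENT mode (saw '/*')
exit COMMENT mode (now at pos=15)
pos=15: enter COMMENT mode (saw '/*')
exit COMMENT mode (now at pos=30)
pos=30: enter STRING mode
pos=30: emit STR "a" (now at pos=33)
pos=33: emit NUM '5' (now at pos=34)
pos=34: emit SEMI ';'
pos=36: enter COMMENT mode (saw '/*')
exit COMMENT mode (now at pos=51)
DONE. 3 tokens: [STR, NUM, SEMI]
Position 34: char is ';' -> SEMI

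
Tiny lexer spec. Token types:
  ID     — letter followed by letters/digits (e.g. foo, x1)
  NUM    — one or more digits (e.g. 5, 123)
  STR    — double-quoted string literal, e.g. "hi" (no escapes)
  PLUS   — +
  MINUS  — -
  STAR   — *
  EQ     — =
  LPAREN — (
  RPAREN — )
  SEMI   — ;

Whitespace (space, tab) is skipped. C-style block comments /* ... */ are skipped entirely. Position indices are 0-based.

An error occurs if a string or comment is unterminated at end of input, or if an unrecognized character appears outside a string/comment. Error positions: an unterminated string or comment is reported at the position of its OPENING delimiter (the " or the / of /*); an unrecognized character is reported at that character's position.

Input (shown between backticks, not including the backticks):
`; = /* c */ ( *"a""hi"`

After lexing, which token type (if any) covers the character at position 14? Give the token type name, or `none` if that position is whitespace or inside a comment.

Answer: STAR

Derivation:
pos=0: emit SEMI ';'
pos=2: emit EQ '='
pos=4: enter COMMENT mode (saw '/*')
exit COMMENT mode (now at pos=11)
pos=12: emit LPAREN '('
pos=14: emit STAR '*'
pos=15: enter STRING mode
pos=15: emit STR "a" (now at pos=18)
pos=18: enter STRING mode
pos=18: emit STR "hi" (now at pos=22)
DONE. 6 tokens: [SEMI, EQ, LPAREN, STAR, STR, STR]
Position 14: char is '*' -> STAR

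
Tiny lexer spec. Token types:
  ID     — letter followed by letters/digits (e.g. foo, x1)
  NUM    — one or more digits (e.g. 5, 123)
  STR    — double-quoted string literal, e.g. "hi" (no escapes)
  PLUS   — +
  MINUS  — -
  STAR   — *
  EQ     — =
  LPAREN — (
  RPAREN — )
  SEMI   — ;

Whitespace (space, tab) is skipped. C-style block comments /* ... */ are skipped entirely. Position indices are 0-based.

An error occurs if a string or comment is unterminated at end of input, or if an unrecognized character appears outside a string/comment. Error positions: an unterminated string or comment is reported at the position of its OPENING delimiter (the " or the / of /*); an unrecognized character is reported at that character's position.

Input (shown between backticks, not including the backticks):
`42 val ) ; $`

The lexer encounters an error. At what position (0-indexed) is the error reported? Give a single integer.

Answer: 11

Derivation:
pos=0: emit NUM '42' (now at pos=2)
pos=3: emit ID 'val' (now at pos=6)
pos=7: emit RPAREN ')'
pos=9: emit SEMI ';'
pos=11: ERROR — unrecognized char '$'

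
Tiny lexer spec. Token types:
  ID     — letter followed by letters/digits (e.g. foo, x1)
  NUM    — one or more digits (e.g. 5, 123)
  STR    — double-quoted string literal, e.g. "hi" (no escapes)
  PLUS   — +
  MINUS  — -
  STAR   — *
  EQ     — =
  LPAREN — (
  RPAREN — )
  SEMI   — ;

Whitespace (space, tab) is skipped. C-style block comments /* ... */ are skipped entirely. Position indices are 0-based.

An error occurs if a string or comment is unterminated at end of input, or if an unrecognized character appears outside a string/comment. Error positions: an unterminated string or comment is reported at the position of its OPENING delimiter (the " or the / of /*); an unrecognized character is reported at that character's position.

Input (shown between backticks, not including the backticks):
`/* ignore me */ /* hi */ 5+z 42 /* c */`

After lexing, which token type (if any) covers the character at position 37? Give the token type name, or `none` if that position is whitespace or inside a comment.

Answer: none

Derivation:
pos=0: enter COMMENT mode (saw '/*')
exit COMMENT mode (now at pos=15)
pos=16: enter COMMENT mode (saw '/*')
exit COMMENT mode (now at pos=24)
pos=25: emit NUM '5' (now at pos=26)
pos=26: emit PLUS '+'
pos=27: emit ID 'z' (now at pos=28)
pos=29: emit NUM '42' (now at pos=31)
pos=32: enter COMMENT mode (saw '/*')
exit COMMENT mode (now at pos=39)
DONE. 4 tokens: [NUM, PLUS, ID, NUM]
Position 37: char is '*' -> none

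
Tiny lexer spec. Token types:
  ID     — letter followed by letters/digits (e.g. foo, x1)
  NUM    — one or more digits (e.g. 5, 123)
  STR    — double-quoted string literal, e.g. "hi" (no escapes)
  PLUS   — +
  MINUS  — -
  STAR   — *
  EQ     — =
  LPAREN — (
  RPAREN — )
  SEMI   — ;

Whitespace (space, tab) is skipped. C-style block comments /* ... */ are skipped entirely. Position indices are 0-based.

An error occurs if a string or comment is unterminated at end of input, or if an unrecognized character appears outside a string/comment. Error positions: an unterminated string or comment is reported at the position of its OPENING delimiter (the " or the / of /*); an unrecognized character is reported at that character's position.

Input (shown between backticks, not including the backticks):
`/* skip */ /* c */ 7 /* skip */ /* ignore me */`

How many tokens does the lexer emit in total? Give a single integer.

Answer: 1

Derivation:
pos=0: enter COMMENT mode (saw '/*')
exit COMMENT mode (now at pos=10)
pos=11: enter COMMENT mode (saw '/*')
exit COMMENT mode (now at pos=18)
pos=19: emit NUM '7' (now at pos=20)
pos=21: enter COMMENT mode (saw '/*')
exit COMMENT mode (now at pos=31)
pos=32: enter COMMENT mode (saw '/*')
exit COMMENT mode (now at pos=47)
DONE. 1 tokens: [NUM]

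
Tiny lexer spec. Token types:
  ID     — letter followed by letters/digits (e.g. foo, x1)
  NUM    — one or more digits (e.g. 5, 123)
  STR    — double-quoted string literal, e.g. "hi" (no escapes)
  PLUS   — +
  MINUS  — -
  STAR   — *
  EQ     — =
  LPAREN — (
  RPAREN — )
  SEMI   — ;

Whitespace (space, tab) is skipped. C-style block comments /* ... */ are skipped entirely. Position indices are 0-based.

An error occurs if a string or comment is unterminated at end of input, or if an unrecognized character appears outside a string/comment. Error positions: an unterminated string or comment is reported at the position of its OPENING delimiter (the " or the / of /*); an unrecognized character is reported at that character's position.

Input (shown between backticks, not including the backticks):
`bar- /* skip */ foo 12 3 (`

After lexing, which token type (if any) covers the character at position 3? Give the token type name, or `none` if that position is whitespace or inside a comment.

pos=0: emit ID 'bar' (now at pos=3)
pos=3: emit MINUS '-'
pos=5: enter COMMENT mode (saw '/*')
exit COMMENT mode (now at pos=15)
pos=16: emit ID 'foo' (now at pos=19)
pos=20: emit NUM '12' (now at pos=22)
pos=23: emit NUM '3' (now at pos=24)
pos=25: emit LPAREN '('
DONE. 6 tokens: [ID, MINUS, ID, NUM, NUM, LPAREN]
Position 3: char is '-' -> MINUS

Answer: MINUS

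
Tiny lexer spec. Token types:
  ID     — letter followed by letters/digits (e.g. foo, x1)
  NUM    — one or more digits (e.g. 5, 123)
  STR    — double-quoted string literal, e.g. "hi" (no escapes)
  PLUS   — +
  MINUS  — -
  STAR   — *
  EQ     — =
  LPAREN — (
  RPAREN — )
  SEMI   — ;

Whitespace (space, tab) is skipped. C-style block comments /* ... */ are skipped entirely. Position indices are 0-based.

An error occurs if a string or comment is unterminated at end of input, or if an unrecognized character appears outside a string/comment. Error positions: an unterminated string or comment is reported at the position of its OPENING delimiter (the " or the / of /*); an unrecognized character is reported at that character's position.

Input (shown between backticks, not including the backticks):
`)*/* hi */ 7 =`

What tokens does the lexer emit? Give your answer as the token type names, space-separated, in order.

pos=0: emit RPAREN ')'
pos=1: emit STAR '*'
pos=2: enter COMMENT mode (saw '/*')
exit COMMENT mode (now at pos=10)
pos=11: emit NUM '7' (now at pos=12)
pos=13: emit EQ '='
DONE. 4 tokens: [RPAREN, STAR, NUM, EQ]

Answer: RPAREN STAR NUM EQ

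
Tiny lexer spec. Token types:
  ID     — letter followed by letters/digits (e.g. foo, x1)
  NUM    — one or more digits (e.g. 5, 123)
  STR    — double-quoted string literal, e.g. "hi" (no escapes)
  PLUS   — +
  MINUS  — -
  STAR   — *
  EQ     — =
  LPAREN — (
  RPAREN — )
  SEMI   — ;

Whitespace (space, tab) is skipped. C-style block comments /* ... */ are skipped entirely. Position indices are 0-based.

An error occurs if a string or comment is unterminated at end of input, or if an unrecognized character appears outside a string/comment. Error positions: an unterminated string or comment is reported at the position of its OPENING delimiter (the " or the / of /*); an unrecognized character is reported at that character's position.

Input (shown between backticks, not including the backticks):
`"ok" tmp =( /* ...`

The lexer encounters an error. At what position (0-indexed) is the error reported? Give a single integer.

pos=0: enter STRING mode
pos=0: emit STR "ok" (now at pos=4)
pos=5: emit ID 'tmp' (now at pos=8)
pos=9: emit EQ '='
pos=10: emit LPAREN '('
pos=12: enter COMMENT mode (saw '/*')
pos=12: ERROR — unterminated comment (reached EOF)

Answer: 12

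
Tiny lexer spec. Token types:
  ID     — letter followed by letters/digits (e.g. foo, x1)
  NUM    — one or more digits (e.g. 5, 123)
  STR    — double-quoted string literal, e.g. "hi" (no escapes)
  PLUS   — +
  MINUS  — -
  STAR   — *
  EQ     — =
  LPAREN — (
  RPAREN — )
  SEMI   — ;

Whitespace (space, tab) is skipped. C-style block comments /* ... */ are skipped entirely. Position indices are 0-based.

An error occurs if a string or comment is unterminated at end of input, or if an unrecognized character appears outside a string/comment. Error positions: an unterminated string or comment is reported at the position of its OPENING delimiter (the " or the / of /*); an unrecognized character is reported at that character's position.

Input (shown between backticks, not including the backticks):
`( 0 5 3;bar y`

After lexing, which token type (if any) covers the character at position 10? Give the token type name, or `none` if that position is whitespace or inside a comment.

pos=0: emit LPAREN '('
pos=2: emit NUM '0' (now at pos=3)
pos=4: emit NUM '5' (now at pos=5)
pos=6: emit NUM '3' (now at pos=7)
pos=7: emit SEMI ';'
pos=8: emit ID 'bar' (now at pos=11)
pos=12: emit ID 'y' (now at pos=13)
DONE. 7 tokens: [LPAREN, NUM, NUM, NUM, SEMI, ID, ID]
Position 10: char is 'r' -> ID

Answer: ID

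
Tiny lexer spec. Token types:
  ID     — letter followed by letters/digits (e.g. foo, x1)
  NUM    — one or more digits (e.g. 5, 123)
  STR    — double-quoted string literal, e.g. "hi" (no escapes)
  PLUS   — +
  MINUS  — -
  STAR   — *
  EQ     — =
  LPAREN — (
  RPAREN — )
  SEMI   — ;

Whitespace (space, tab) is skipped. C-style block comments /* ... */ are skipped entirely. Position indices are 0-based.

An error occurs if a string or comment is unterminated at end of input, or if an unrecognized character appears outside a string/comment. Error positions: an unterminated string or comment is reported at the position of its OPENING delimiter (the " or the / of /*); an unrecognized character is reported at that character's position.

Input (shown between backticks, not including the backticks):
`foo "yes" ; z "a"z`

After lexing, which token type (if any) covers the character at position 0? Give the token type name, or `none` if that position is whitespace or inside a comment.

Answer: ID

Derivation:
pos=0: emit ID 'foo' (now at pos=3)
pos=4: enter STRING mode
pos=4: emit STR "yes" (now at pos=9)
pos=10: emit SEMI ';'
pos=12: emit ID 'z' (now at pos=13)
pos=14: enter STRING mode
pos=14: emit STR "a" (now at pos=17)
pos=17: emit ID 'z' (now at pos=18)
DONE. 6 tokens: [ID, STR, SEMI, ID, STR, ID]
Position 0: char is 'f' -> ID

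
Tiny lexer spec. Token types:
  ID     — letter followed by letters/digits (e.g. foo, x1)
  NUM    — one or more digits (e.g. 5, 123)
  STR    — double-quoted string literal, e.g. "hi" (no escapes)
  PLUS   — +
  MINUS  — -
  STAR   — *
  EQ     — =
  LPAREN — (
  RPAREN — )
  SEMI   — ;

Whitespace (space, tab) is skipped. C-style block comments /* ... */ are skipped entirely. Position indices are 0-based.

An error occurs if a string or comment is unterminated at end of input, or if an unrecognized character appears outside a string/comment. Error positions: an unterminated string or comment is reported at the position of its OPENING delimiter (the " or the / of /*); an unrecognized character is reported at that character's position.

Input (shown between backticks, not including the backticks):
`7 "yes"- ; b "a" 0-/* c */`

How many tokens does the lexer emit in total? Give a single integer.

Answer: 8

Derivation:
pos=0: emit NUM '7' (now at pos=1)
pos=2: enter STRING mode
pos=2: emit STR "yes" (now at pos=7)
pos=7: emit MINUS '-'
pos=9: emit SEMI ';'
pos=11: emit ID 'b' (now at pos=12)
pos=13: enter STRING mode
pos=13: emit STR "a" (now at pos=16)
pos=17: emit NUM '0' (now at pos=18)
pos=18: emit MINUS '-'
pos=19: enter COMMENT mode (saw '/*')
exit COMMENT mode (now at pos=26)
DONE. 8 tokens: [NUM, STR, MINUS, SEMI, ID, STR, NUM, MINUS]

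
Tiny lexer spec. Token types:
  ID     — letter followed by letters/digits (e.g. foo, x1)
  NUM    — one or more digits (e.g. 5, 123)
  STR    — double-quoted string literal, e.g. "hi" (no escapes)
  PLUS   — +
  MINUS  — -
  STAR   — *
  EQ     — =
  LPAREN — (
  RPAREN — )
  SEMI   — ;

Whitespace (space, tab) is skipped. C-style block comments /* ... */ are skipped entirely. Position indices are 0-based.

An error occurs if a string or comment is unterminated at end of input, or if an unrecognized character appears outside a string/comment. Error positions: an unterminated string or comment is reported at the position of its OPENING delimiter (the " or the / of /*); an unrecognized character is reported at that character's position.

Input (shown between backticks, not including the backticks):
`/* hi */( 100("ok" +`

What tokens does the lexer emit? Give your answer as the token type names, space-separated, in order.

pos=0: enter COMMENT mode (saw '/*')
exit COMMENT mode (now at pos=8)
pos=8: emit LPAREN '('
pos=10: emit NUM '100' (now at pos=13)
pos=13: emit LPAREN '('
pos=14: enter STRING mode
pos=14: emit STR "ok" (now at pos=18)
pos=19: emit PLUS '+'
DONE. 5 tokens: [LPAREN, NUM, LPAREN, STR, PLUS]

Answer: LPAREN NUM LPAREN STR PLUS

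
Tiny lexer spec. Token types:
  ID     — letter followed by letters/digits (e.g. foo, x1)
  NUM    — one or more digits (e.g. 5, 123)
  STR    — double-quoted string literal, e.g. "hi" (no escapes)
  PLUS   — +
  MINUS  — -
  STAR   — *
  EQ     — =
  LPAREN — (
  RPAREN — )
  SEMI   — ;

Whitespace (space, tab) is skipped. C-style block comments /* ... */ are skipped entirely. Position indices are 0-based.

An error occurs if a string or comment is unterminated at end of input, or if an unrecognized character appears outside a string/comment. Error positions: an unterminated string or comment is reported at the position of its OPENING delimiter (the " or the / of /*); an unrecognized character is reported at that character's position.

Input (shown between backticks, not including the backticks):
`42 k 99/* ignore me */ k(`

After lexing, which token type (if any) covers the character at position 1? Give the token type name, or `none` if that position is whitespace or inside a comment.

pos=0: emit NUM '42' (now at pos=2)
pos=3: emit ID 'k' (now at pos=4)
pos=5: emit NUM '99' (now at pos=7)
pos=7: enter COMMENT mode (saw '/*')
exit COMMENT mode (now at pos=22)
pos=23: emit ID 'k' (now at pos=24)
pos=24: emit LPAREN '('
DONE. 5 tokens: [NUM, ID, NUM, ID, LPAREN]
Position 1: char is '2' -> NUM

Answer: NUM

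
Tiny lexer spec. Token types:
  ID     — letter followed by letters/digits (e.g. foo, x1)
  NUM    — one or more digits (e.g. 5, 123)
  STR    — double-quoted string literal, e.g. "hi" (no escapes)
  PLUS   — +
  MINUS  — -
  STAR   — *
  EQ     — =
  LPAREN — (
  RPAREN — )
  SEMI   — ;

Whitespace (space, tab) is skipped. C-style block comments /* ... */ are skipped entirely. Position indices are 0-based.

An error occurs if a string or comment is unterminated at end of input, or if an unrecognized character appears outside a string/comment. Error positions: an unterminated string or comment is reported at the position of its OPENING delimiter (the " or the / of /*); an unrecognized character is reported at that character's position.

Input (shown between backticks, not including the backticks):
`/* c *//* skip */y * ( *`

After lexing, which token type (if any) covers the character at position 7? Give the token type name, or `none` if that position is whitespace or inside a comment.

Answer: none

Derivation:
pos=0: enter COMMENT mode (saw '/*')
exit COMMENT mode (now at pos=7)
pos=7: enter COMMENT mode (saw '/*')
exit COMMENT mode (now at pos=17)
pos=17: emit ID 'y' (now at pos=18)
pos=19: emit STAR '*'
pos=21: emit LPAREN '('
pos=23: emit STAR '*'
DONE. 4 tokens: [ID, STAR, LPAREN, STAR]
Position 7: char is '/' -> none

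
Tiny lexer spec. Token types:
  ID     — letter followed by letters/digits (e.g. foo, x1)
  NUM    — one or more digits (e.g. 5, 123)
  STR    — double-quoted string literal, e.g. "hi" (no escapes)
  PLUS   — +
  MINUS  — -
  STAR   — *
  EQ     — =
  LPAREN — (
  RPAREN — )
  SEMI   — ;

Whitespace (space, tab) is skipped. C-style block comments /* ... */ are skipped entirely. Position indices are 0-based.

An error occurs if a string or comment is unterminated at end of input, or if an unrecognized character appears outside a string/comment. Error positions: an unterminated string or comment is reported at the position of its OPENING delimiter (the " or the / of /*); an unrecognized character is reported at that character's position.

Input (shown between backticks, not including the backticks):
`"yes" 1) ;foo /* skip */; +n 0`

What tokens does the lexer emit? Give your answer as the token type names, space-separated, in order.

Answer: STR NUM RPAREN SEMI ID SEMI PLUS ID NUM

Derivation:
pos=0: enter STRING mode
pos=0: emit STR "yes" (now at pos=5)
pos=6: emit NUM '1' (now at pos=7)
pos=7: emit RPAREN ')'
pos=9: emit SEMI ';'
pos=10: emit ID 'foo' (now at pos=13)
pos=14: enter COMMENT mode (saw '/*')
exit COMMENT mode (now at pos=24)
pos=24: emit SEMI ';'
pos=26: emit PLUS '+'
pos=27: emit ID 'n' (now at pos=28)
pos=29: emit NUM '0' (now at pos=30)
DONE. 9 tokens: [STR, NUM, RPAREN, SEMI, ID, SEMI, PLUS, ID, NUM]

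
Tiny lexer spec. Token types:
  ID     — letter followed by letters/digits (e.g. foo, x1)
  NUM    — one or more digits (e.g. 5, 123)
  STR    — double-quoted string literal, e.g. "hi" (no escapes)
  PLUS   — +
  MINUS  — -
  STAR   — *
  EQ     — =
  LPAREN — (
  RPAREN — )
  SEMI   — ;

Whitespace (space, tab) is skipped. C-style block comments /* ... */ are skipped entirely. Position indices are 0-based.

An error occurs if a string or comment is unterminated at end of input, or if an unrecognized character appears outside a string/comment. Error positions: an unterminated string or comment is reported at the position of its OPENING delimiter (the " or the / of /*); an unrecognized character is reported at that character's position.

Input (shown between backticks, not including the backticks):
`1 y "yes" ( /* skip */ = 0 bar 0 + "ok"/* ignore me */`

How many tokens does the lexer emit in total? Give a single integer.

Answer: 10

Derivation:
pos=0: emit NUM '1' (now at pos=1)
pos=2: emit ID 'y' (now at pos=3)
pos=4: enter STRING mode
pos=4: emit STR "yes" (now at pos=9)
pos=10: emit LPAREN '('
pos=12: enter COMMENT mode (saw '/*')
exit COMMENT mode (now at pos=22)
pos=23: emit EQ '='
pos=25: emit NUM '0' (now at pos=26)
pos=27: emit ID 'bar' (now at pos=30)
pos=31: emit NUM '0' (now at pos=32)
pos=33: emit PLUS '+'
pos=35: enter STRING mode
pos=35: emit STR "ok" (now at pos=39)
pos=39: enter COMMENT mode (saw '/*')
exit COMMENT mode (now at pos=54)
DONE. 10 tokens: [NUM, ID, STR, LPAREN, EQ, NUM, ID, NUM, PLUS, STR]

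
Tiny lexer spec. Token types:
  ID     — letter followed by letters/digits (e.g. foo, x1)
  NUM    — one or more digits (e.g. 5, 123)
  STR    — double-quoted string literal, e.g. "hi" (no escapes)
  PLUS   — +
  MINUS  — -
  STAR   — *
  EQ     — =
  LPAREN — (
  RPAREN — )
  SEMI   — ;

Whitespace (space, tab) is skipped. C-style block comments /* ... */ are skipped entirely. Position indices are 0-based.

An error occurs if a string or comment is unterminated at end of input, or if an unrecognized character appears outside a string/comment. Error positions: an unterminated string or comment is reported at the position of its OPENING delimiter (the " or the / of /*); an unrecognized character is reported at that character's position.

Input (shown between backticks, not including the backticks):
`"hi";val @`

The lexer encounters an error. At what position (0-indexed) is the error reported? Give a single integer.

pos=0: enter STRING mode
pos=0: emit STR "hi" (now at pos=4)
pos=4: emit SEMI ';'
pos=5: emit ID 'val' (now at pos=8)
pos=9: ERROR — unrecognized char '@'

Answer: 9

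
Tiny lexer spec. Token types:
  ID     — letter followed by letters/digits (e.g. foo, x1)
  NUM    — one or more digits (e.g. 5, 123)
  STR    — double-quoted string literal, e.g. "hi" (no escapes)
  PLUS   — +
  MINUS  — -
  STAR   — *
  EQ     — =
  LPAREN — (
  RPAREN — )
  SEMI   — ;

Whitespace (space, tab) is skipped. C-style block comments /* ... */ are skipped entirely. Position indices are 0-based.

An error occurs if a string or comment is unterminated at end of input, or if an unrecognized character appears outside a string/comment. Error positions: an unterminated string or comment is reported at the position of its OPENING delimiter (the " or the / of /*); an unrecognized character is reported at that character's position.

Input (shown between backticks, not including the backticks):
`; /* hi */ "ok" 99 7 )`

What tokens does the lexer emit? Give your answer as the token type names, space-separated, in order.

Answer: SEMI STR NUM NUM RPAREN

Derivation:
pos=0: emit SEMI ';'
pos=2: enter COMMENT mode (saw '/*')
exit COMMENT mode (now at pos=10)
pos=11: enter STRING mode
pos=11: emit STR "ok" (now at pos=15)
pos=16: emit NUM '99' (now at pos=18)
pos=19: emit NUM '7' (now at pos=20)
pos=21: emit RPAREN ')'
DONE. 5 tokens: [SEMI, STR, NUM, NUM, RPAREN]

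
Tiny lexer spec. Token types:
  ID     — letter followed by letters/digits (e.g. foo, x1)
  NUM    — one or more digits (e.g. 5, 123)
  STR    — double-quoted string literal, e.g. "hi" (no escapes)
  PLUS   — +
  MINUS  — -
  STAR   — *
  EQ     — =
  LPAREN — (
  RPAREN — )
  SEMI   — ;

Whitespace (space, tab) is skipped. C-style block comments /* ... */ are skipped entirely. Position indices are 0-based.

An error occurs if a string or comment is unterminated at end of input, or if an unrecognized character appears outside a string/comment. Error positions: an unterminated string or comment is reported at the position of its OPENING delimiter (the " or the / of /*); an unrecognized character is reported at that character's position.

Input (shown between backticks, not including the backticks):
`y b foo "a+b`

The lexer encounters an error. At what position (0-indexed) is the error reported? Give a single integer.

Answer: 8

Derivation:
pos=0: emit ID 'y' (now at pos=1)
pos=2: emit ID 'b' (now at pos=3)
pos=4: emit ID 'foo' (now at pos=7)
pos=8: enter STRING mode
pos=8: ERROR — unterminated string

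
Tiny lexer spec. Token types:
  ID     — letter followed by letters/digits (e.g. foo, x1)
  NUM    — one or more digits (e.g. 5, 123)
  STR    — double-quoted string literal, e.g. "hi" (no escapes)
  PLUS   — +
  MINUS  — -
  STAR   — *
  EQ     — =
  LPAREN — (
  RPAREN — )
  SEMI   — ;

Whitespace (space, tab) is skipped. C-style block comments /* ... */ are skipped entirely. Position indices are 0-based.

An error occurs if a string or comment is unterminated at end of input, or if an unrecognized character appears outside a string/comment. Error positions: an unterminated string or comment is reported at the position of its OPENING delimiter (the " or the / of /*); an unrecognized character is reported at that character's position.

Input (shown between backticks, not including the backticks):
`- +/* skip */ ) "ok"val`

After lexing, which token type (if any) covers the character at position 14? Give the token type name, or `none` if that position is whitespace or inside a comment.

Answer: RPAREN

Derivation:
pos=0: emit MINUS '-'
pos=2: emit PLUS '+'
pos=3: enter COMMENT mode (saw '/*')
exit COMMENT mode (now at pos=13)
pos=14: emit RPAREN ')'
pos=16: enter STRING mode
pos=16: emit STR "ok" (now at pos=20)
pos=20: emit ID 'val' (now at pos=23)
DONE. 5 tokens: [MINUS, PLUS, RPAREN, STR, ID]
Position 14: char is ')' -> RPAREN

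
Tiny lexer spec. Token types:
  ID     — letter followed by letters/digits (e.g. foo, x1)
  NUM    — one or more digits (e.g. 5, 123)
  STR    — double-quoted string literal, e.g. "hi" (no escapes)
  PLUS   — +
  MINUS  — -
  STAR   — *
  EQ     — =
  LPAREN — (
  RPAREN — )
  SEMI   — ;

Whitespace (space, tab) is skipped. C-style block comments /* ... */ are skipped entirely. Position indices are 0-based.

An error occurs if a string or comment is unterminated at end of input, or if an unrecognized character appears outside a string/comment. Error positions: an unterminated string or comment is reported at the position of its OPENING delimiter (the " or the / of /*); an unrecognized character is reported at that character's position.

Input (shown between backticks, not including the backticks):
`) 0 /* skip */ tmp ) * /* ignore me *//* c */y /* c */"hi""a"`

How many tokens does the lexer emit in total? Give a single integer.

Answer: 8

Derivation:
pos=0: emit RPAREN ')'
pos=2: emit NUM '0' (now at pos=3)
pos=4: enter COMMENT mode (saw '/*')
exit COMMENT mode (now at pos=14)
pos=15: emit ID 'tmp' (now at pos=18)
pos=19: emit RPAREN ')'
pos=21: emit STAR '*'
pos=23: enter COMMENT mode (saw '/*')
exit COMMENT mode (now at pos=38)
pos=38: enter COMMENT mode (saw '/*')
exit COMMENT mode (now at pos=45)
pos=45: emit ID 'y' (now at pos=46)
pos=47: enter COMMENT mode (saw '/*')
exit COMMENT mode (now at pos=54)
pos=54: enter STRING mode
pos=54: emit STR "hi" (now at pos=58)
pos=58: enter STRING mode
pos=58: emit STR "a" (now at pos=61)
DONE. 8 tokens: [RPAREN, NUM, ID, RPAREN, STAR, ID, STR, STR]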